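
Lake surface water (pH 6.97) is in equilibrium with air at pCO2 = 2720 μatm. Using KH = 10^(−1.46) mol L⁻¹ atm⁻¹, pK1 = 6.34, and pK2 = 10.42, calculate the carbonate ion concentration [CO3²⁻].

[CO3²⁻] = 0.143 μmol/L

[CO2*] = KH · pCO2 = 10^(−1.46) × 2720×10^-6 = 9.431×10^-5 mol/L
α₀ = 1/(1 + K1/[H⁺] + K1K2/[H⁺]²) = 1/(1 + 10^+0.63 + 10^-2.82) = 0.1899
DIC = [CO2*]/α₀ = 9.431×10^-5 / 0.1899 = 0.4968 mmol/L
[CO3²⁻] = α₂·DIC; α₂ = 0.0002874, so [CO3²⁻] = 0.0002874 × 0.4968 = 0.000143 mmol/L = 0.143 μmol/L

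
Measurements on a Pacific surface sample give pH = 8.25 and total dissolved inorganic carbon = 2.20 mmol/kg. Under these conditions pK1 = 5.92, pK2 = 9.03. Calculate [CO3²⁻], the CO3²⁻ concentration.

α₂ = 1 / (1 + [H⁺]/K2 + [H⁺]²/(K1K2)) = 1 / (1 + 10^+0.78 + 10^-1.55)
   = 1 / (1 + 6.0256 + 0.028184) = 1/7.0538 = 0.1418
[CO3²⁻] = α₂ × DIC = 0.1418 × 2.20 = 0.312 mmol/kg

[CO3²⁻] = 0.312 mmol/kg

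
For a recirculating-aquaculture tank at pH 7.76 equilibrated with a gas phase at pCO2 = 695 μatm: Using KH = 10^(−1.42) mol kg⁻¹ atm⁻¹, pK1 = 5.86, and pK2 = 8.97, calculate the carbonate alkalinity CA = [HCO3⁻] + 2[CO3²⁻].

CA = 2.36 mmol/kg

[CO2*] = KH · pCO2 = 10^(−1.42) × 695×10^-6 = 2.642×10^-5 mol/kg
α₀ = 1/(1 + K1/[H⁺] + K1K2/[H⁺]²) = 1/(1 + 10^+1.90 + 10^+0.69) = 0.01172
DIC = [CO2*]/α₀ = 2.642×10^-5 / 0.01172 = 2.255 mmol/kg
CA = (α₁ + 2α₂)·DIC = (0.9309 + 2×0.05740) × 2.255 = 2.36 mmol/kg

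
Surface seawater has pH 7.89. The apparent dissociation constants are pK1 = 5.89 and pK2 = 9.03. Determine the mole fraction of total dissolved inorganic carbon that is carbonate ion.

α₂ = 1 / (1 + [H⁺]/K2 + [H⁺]²/(K1K2)) = 1 / (1 + 10^+1.14 + 10^-0.86)
   = 1 / (1 + 13.804 + 0.13804) = 1/14.942 = 0.06693

α₂ = 0.0669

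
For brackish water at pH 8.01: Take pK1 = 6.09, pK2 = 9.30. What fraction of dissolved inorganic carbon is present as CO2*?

α₀ = 0.0113

α₀ = 1 / (1 + K1/[H⁺] + K1K2/[H⁺]²) = 1 / (1 + 10^+1.92 + 10^+0.63)
   = 1 / (1 + 83.176 + 4.2658) = 1/88.442 = 0.01131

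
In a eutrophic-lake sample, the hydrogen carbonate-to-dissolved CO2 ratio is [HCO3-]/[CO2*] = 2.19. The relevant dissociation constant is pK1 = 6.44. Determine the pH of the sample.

From K1 = [H⁺][HCO3-]/[CO2*]:  pH = pK1 + log₁₀([HCO3-]/[CO2*])
log₁₀(2.19) = +0.340
pH = 6.44 + (+0.340) = 6.78

pH = 6.78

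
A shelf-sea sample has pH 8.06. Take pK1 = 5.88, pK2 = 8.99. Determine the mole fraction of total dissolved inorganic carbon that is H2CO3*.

α₀ = 1 / (1 + K1/[H⁺] + K1K2/[H⁺]²) = 1 / (1 + 10^+2.18 + 10^+1.25)
   = 1 / (1 + 151.36 + 17.783) = 1/170.14 = 0.005878

α₀ = 0.00588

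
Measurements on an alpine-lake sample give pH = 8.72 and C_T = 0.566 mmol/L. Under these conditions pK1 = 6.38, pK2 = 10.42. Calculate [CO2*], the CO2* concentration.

[CO2*] = 2.53 μmol/L

α₀ = 1 / (1 + K1/[H⁺] + K1K2/[H⁺]²) = 1 / (1 + 10^+2.34 + 10^+0.64)
   = 1 / (1 + 218.78 + 4.3652) = 1/224.14 = 0.004461
[CO2*] = α₀ × DIC = 0.004461 × 0.566 = 0.00253 mmol/L = 2.53 μmol/L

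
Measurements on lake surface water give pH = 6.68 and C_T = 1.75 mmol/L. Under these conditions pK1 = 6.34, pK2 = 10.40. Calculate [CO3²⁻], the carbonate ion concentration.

α₂ = 1 / (1 + [H⁺]/K2 + [H⁺]²/(K1K2)) = 1 / (1 + 10^+3.72 + 10^+3.38)
   = 1 / (1 + 5248.1 + 2398.8) = 1/7647.9 = 0.0001308
[CO3²⁻] = α₂ × DIC = 0.0001308 × 1.75 = 0.000229 mmol/L = 0.229 μmol/L

[CO3²⁻] = 0.229 μmol/L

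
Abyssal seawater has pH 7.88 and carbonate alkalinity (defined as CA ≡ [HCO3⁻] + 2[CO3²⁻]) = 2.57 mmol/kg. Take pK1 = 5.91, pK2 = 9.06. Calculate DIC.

CA = [HCO3⁻] + 2[CO3²⁻] = (α₁ + 2α₂)·DIC
At pH 7.88: [H⁺]/K1 = 10^-1.97 = 0.010715, K2/[H⁺] = 10^-1.18 = 0.066069
α₁ = 1/(1 + 0.010715 + 0.066069) = 1/1.0768 = 0.9287; α₂ = α₁·K2/[H⁺] = 0.06136
α₁ + 2α₂ = 1.0514
DIC = CA / (α₁ + 2α₂) = 2.57 / 1.0514 = 2.44 mmol/kg

DIC = 2.44 mmol/kg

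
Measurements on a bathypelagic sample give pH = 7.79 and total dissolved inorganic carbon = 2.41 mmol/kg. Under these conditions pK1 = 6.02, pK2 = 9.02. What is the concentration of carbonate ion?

α₂ = 1 / (1 + [H⁺]/K2 + [H⁺]²/(K1K2)) = 1 / (1 + 10^+1.23 + 10^-0.54)
   = 1 / (1 + 16.982 + 0.28840) = 1/18.271 = 0.05473
[CO3²⁻] = α₂ × DIC = 0.05473 × 2.41 = 0.132 mmol/kg

[CO3²⁻] = 0.132 mmol/kg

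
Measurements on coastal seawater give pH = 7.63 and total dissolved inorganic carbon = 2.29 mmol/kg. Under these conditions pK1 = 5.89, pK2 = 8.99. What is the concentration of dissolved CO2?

α₀ = 1 / (1 + K1/[H⁺] + K1K2/[H⁺]²) = 1 / (1 + 10^+1.74 + 10^+0.38)
   = 1 / (1 + 54.954 + 2.3988) = 1/58.353 = 0.01714
[CO2*] = α₀ × DIC = 0.01714 × 2.29 = 0.0392 mmol/kg

[CO2*] = 0.0392 mmol/kg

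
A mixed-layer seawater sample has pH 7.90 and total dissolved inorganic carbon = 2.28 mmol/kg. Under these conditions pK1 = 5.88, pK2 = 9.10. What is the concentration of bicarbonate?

[HCO3⁻] = 2.13 mmol/kg

α₁ = 1 / (1 + [H⁺]/K1 + K2/[H⁺]) = 1 / (1 + 10^-2.02 + 10^-1.20)
   = 1 / (1 + 0.0095499 + 0.063096) = 1/1.0726 = 0.9323
[HCO3⁻] = α₁ × DIC = 0.9323 × 2.28 = 2.13 mmol/kg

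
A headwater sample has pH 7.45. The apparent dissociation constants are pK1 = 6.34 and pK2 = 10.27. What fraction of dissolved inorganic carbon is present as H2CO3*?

α₀ = 0.0719

α₀ = 1 / (1 + K1/[H⁺] + K1K2/[H⁺]²) = 1 / (1 + 10^+1.11 + 10^-1.71)
   = 1 / (1 + 12.882 + 0.019498) = 1/13.902 = 0.07193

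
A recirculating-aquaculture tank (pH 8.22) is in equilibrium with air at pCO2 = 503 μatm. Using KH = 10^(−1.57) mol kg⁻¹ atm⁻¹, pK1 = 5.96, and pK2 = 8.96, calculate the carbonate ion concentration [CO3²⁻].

[CO2*] = KH · pCO2 = 10^(−1.57) × 503×10^-6 = 1.354×10^-5 mol/kg
α₀ = 1/(1 + K1/[H⁺] + K1K2/[H⁺]²) = 1/(1 + 10^+2.26 + 10^+1.52) = 0.004628
DIC = [CO2*]/α₀ = 1.354×10^-5 / 0.004628 = 2.925 mmol/kg
[CO3²⁻] = α₂·DIC; α₂ = 0.1532, so [CO3²⁻] = 0.1532 × 2.925 = 0.448 mmol/kg

[CO3²⁻] = 0.448 mmol/kg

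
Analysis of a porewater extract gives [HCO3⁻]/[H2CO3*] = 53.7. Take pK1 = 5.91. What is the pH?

From K1 = [H⁺][HCO3⁻]/[H2CO3*]:  pH = pK1 + log₁₀([HCO3⁻]/[H2CO3*])
log₁₀(53.7) = +1.730
pH = 5.91 + (+1.730) = 7.64

pH = 7.64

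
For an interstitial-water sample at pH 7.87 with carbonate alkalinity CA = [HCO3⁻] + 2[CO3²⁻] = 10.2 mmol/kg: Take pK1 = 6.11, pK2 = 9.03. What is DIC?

DIC = 9.74 mmol/kg

CA = [HCO3⁻] + 2[CO3²⁻] = (α₁ + 2α₂)·DIC
At pH 7.87: [H⁺]/K1 = 10^-1.76 = 0.017378, K2/[H⁺] = 10^-1.16 = 0.069183
α₁ = 1/(1 + 0.017378 + 0.069183) = 1/1.0866 = 0.9203; α₂ = α₁·K2/[H⁺] = 0.06367
α₁ + 2α₂ = 1.0477
DIC = CA / (α₁ + 2α₂) = 10.2 / 1.0477 = 9.74 mmol/kg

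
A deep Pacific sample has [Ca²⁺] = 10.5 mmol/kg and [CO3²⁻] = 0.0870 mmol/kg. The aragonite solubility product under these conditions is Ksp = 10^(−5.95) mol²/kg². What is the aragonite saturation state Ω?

Ω = 0.814

Ksp = 10^(−5.95) = 1.122×10^-6
Ω = [Ca²⁺][CO3²⁻]/Ksp = (10.5×10^-3)(0.0870×10^-3) / 1.122×10^-6 = 0.814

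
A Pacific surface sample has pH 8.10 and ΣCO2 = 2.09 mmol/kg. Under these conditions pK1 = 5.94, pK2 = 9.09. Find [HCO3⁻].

α₁ = 1 / (1 + [H⁺]/K1 + K2/[H⁺]) = 1 / (1 + 10^-2.16 + 10^-0.99)
   = 1 / (1 + 0.0069183 + 0.10233) = 1/1.1092 = 0.9015
[HCO3⁻] = α₁ × DIC = 0.9015 × 2.09 = 1.88 mmol/kg

[HCO3⁻] = 1.88 mmol/kg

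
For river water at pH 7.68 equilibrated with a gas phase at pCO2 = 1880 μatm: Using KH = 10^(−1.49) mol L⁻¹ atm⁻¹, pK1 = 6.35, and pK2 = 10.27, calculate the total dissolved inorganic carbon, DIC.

DIC = 1.36 mmol/L

[CO2*] = KH · pCO2 = 10^(−1.49) × 1880×10^-6 = 6.084×10^-5 mol/L
α₀ = 1/(1 + K1/[H⁺] + K1K2/[H⁺]²) = 1/(1 + 10^+1.33 + 10^-1.26) = 0.04457
DIC = [CO2*]/α₀ = 6.084×10^-5 / 0.04457 = 1.36 mmol/L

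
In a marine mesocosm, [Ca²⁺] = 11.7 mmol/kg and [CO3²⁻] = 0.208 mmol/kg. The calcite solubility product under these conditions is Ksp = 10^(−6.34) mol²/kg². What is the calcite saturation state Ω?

Ω = 5.32

Ksp = 10^(−6.34) = 4.571×10^-7
Ω = [Ca²⁺][CO3²⁻]/Ksp = (11.7×10^-3)(0.208×10^-3) / 4.571×10^-7 = 5.32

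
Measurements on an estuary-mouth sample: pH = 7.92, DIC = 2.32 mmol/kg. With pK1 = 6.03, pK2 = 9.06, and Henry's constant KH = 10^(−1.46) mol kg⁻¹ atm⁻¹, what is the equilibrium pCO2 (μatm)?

α₀ = 1 / (1 + K1/[H⁺] + K1K2/[H⁺]²) = 1 / (1 + 10^+1.89 + 10^+0.75)
   = 1 / (1 + 77.625 + 5.6234) = 1/84.248 = 0.01187
[CO2*] = α₀ × DIC = 0.01187 × 2.32 = 0.02754 mmol/kg
pCO2 = [CO2*]/KH = 2.754×10^-5 / 3.467×10^-2 = 794 μatm

pCO2 = 794 μatm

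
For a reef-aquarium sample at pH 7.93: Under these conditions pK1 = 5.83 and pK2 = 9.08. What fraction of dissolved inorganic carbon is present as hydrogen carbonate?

α₁ = 1 / (1 + [H⁺]/K1 + K2/[H⁺]) = 1 / (1 + 10^-2.10 + 10^-1.15)
   = 1 / (1 + 0.0079433 + 0.070795) = 1/1.0787 = 0.9270

α₁ = 0.927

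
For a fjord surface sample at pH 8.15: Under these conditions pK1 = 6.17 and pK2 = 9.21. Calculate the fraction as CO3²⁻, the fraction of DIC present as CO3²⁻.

α₂ = 0.0794

α₂ = 1 / (1 + [H⁺]/K2 + [H⁺]²/(K1K2)) = 1 / (1 + 10^+1.06 + 10^-0.92)
   = 1 / (1 + 11.482 + 0.12023) = 1/12.602 = 0.07935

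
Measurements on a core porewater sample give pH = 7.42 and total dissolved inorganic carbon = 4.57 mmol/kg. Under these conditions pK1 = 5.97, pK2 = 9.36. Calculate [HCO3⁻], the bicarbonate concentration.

[HCO3⁻] = 4.37 mmol/kg

α₁ = 1 / (1 + [H⁺]/K1 + K2/[H⁺]) = 1 / (1 + 10^-1.45 + 10^-1.94)
   = 1 / (1 + 0.035481 + 0.011482) = 1/1.0470 = 0.9551
[HCO3⁻] = α₁ × DIC = 0.9551 × 4.57 = 4.37 mmol/kg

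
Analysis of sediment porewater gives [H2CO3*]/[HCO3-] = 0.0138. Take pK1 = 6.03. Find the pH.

pH = 7.89

From K1 = [H⁺][HCO3-]/[H2CO3*]:  pH = pK1 − log₁₀([H2CO3*]/[HCO3-])
log₁₀(0.0138) = -1.860
pH = 6.03 − (-1.860) = 7.89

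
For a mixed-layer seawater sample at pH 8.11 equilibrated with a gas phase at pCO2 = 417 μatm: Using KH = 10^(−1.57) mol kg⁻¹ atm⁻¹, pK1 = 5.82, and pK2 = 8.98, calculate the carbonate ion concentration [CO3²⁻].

[CO3²⁻] = 0.295 mmol/kg

[CO2*] = KH · pCO2 = 10^(−1.57) × 417×10^-6 = 1.122×10^-5 mol/kg
α₀ = 1/(1 + K1/[H⁺] + K1K2/[H⁺]²) = 1/(1 + 10^+2.29 + 10^+1.42) = 0.004499
DIC = [CO2*]/α₀ = 1.122×10^-5 / 0.004499 = 2.495 mmol/kg
[CO3²⁻] = α₂·DIC; α₂ = 0.1183, so [CO3²⁻] = 0.1183 × 2.495 = 0.295 mmol/kg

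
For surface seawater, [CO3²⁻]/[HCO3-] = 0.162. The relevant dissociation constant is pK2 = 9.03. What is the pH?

From K2 = [H⁺][CO3²⁻]/[HCO3-]:  pH = pK2 + log₁₀([CO3²⁻]/[HCO3-])
log₁₀(0.162) = -0.790
pH = 9.03 + (-0.790) = 8.24

pH = 8.24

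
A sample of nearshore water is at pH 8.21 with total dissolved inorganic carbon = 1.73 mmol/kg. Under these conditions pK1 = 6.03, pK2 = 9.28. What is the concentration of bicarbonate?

α₁ = 1 / (1 + [H⁺]/K1 + K2/[H⁺]) = 1 / (1 + 10^-2.18 + 10^-1.07)
   = 1 / (1 + 0.0066069 + 0.085114) = 1/1.0917 = 0.9160
[HCO3⁻] = α₁ × DIC = 0.9160 × 1.73 = 1.58 mmol/kg

[HCO3⁻] = 1.58 mmol/kg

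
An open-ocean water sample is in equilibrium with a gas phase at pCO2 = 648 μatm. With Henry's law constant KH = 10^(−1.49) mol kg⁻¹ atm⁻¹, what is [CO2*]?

[CO2*] = 21.0 μmol/kg

KH = 10^(−1.49) = 3.236×10^-2 mol kg⁻¹ atm⁻¹
[CO2*] = KH · pCO2 = 3.236×10^-2 × 648×10^-6 atm = 2.10×10^-5 mol/kg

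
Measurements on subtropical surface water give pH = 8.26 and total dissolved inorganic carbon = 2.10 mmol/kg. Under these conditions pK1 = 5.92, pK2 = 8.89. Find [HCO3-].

α₁ = 1 / (1 + [H⁺]/K1 + K2/[H⁺]) = 1 / (1 + 10^-2.34 + 10^-0.63)
   = 1 / (1 + 0.0045709 + 0.23442) = 1/1.2390 = 0.8071
[HCO3⁻] = α₁ × DIC = 0.8071 × 2.10 = 1.69 mmol/kg

[HCO3⁻] = 1.69 mmol/kg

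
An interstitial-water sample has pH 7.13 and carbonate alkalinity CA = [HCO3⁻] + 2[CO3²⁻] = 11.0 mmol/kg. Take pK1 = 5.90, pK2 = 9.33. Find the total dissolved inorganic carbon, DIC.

DIC = 11.6 mmol/kg

CA = [HCO3⁻] + 2[CO3²⁻] = (α₁ + 2α₂)·DIC
At pH 7.13: [H⁺]/K1 = 10^-1.23 = 0.058884, K2/[H⁺] = 10^-2.20 = 0.0063096
α₁ = 1/(1 + 0.058884 + 0.0063096) = 1/1.0652 = 0.9388; α₂ = α₁·K2/[H⁺] = 0.005923
α₁ + 2α₂ = 0.9506
DIC = CA / (α₁ + 2α₂) = 11.0 / 0.9506 = 11.6 mmol/kg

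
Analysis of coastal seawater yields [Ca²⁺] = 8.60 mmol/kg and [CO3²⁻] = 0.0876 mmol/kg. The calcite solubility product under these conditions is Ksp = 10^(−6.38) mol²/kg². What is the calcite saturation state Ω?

Ksp = 10^(−6.38) = 4.169×10^-7
Ω = [Ca²⁺][CO3²⁻]/Ksp = (8.60×10^-3)(0.0876×10^-3) / 4.169×10^-7 = 1.81

Ω = 1.81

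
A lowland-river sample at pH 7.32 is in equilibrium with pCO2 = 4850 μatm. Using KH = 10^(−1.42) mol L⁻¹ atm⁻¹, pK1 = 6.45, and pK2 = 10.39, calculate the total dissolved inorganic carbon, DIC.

[CO2*] = KH · pCO2 = 10^(−1.42) × 4850×10^-6 = 1.844×10^-4 mol/L
α₀ = 1/(1 + K1/[H⁺] + K1K2/[H⁺]²) = 1/(1 + 10^+0.87 + 10^-2.20) = 0.1188
DIC = [CO2*]/α₀ = 1.844×10^-4 / 0.1188 = 1.55 mmol/L

DIC = 1.55 mmol/L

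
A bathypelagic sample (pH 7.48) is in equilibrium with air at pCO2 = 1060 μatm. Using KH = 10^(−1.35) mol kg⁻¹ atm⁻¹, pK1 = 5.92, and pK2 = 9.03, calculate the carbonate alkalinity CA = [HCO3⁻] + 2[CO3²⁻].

[CO2*] = KH · pCO2 = 10^(−1.35) × 1060×10^-6 = 4.735×10^-5 mol/kg
α₀ = 1/(1 + K1/[H⁺] + K1K2/[H⁺]²) = 1/(1 + 10^+1.56 + 10^+0.01) = 0.02609
DIC = [CO2*]/α₀ = 4.735×10^-5 / 0.02609 = 1.815 mmol/kg
CA = (α₁ + 2α₂)·DIC = (0.9472 + 2×0.02670) × 1.815 = 1.82 mmol/kg

CA = 1.82 mmol/kg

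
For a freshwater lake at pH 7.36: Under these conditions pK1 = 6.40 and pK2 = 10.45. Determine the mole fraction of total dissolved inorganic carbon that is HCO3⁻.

α₁ = 0.901

α₁ = 1 / (1 + [H⁺]/K1 + K2/[H⁺]) = 1 / (1 + 10^-0.96 + 10^-3.09)
   = 1 / (1 + 0.10965 + 0.00081283) = 1/1.1105 = 0.9005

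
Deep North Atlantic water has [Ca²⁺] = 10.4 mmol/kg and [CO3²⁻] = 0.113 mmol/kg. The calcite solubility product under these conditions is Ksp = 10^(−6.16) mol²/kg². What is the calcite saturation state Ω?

Ksp = 10^(−6.16) = 6.918×10^-7
Ω = [Ca²⁺][CO3²⁻]/Ksp = (10.4×10^-3)(0.113×10^-3) / 6.918×10^-7 = 1.70

Ω = 1.70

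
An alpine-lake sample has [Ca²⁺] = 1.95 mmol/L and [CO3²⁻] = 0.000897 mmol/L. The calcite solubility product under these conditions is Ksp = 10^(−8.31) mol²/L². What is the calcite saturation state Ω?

Ω = 0.357

Ksp = 10^(−8.31) = 4.898×10^-9
Ω = [Ca²⁺][CO3²⁻]/Ksp = (1.95×10^-3)(0.000897×10^-3) / 4.898×10^-9 = 0.357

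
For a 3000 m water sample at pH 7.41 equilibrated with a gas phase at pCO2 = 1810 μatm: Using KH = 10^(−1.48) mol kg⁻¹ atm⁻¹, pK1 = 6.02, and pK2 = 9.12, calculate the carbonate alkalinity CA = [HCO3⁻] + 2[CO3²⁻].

[CO2*] = KH · pCO2 = 10^(−1.48) × 1810×10^-6 = 5.993×10^-5 mol/kg
α₀ = 1/(1 + K1/[H⁺] + K1K2/[H⁺]²) = 1/(1 + 10^+1.39 + 10^-0.32) = 0.03842
DIC = [CO2*]/α₀ = 5.993×10^-5 / 0.03842 = 1.560 mmol/kg
CA = (α₁ + 2α₂)·DIC = (0.9432 + 2×0.01839) × 1.560 = 1.53 mmol/kg

CA = 1.53 mmol/kg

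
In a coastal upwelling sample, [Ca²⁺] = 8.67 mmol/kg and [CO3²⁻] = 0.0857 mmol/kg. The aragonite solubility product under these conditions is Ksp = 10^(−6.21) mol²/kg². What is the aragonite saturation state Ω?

Ksp = 10^(−6.21) = 6.166×10^-7
Ω = [Ca²⁺][CO3²⁻]/Ksp = (8.67×10^-3)(0.0857×10^-3) / 6.166×10^-7 = 1.21

Ω = 1.21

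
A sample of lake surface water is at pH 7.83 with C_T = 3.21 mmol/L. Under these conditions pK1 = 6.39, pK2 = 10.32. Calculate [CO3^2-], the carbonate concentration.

α₂ = 1 / (1 + [H⁺]/K2 + [H⁺]²/(K1K2)) = 1 / (1 + 10^+2.49 + 10^+1.05)
   = 1 / (1 + 309.03 + 11.220) = 1/321.25 = 0.003113
[CO3²⁻] = α₂ × DIC = 0.003113 × 3.21 = 0.00999 mmol/L = 9.99 μmol/L

[CO3²⁻] = 9.99 μmol/L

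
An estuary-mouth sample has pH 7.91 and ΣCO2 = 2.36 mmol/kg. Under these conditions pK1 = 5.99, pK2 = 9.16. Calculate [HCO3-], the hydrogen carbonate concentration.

α₁ = 1 / (1 + [H⁺]/K1 + K2/[H⁺]) = 1 / (1 + 10^-1.92 + 10^-1.25)
   = 1 / (1 + 0.012023 + 0.056234) = 1/1.0683 = 0.9361
[HCO3⁻] = α₁ × DIC = 0.9361 × 2.36 = 2.21 mmol/kg

[HCO3⁻] = 2.21 mmol/kg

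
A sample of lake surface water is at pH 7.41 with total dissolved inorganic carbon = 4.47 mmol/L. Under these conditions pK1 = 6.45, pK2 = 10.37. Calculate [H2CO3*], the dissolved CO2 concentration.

[CO2*] = 0.441 mmol/L

α₀ = 1 / (1 + K1/[H⁺] + K1K2/[H⁺]²) = 1 / (1 + 10^+0.96 + 10^-2.00)
   = 1 / (1 + 9.1201 + 0.010000) = 1/10.130 = 0.09872
[CO2*] = α₀ × DIC = 0.09872 × 4.47 = 0.441 mmol/L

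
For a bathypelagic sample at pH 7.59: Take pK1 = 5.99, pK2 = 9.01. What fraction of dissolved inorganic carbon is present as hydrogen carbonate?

α₁ = 0.941

α₁ = 1 / (1 + [H⁺]/K1 + K2/[H⁺]) = 1 / (1 + 10^-1.60 + 10^-1.42)
   = 1 / (1 + 0.025119 + 0.038019) = 1/1.0631 = 0.9406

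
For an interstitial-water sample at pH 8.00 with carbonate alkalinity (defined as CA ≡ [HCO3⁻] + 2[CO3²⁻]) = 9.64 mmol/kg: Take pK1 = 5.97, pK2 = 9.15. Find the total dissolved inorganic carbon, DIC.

DIC = 9.12 mmol/kg

CA = [HCO3⁻] + 2[CO3²⁻] = (α₁ + 2α₂)·DIC
At pH 8.00: [H⁺]/K1 = 10^-2.03 = 0.0093325, K2/[H⁺] = 10^-1.15 = 0.070795
α₁ = 1/(1 + 0.0093325 + 0.070795) = 1/1.0801 = 0.9258; α₂ = α₁·K2/[H⁺] = 0.06554
α₁ + 2α₂ = 1.0569
DIC = CA / (α₁ + 2α₂) = 9.64 / 1.0569 = 9.12 mmol/kg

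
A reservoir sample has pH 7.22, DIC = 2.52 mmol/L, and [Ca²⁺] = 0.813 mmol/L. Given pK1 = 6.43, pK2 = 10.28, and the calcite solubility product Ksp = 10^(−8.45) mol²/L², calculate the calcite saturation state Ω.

Ω = 0.432

α₂ = 1 / (1 + [H⁺]/K2 + [H⁺]²/(K1K2)) = 1 / (1 + 10^+3.06 + 10^+2.27)
   = 1 / (1 + 1148.2 + 186.21) = 1/1335.4 = 0.0007489
[CO3²⁻] = α₂ × DIC = 0.0007489 × 2.52 = 0.001887 mmol/L = 1.887 μmol/L
Ksp = 10^(−8.45) = 3.548×10^-9
Ω = [Ca²⁺][CO3²⁻]/Ksp = (0.813×10^-3)(1.887×10^-6) / 3.548×10^-9 = 0.432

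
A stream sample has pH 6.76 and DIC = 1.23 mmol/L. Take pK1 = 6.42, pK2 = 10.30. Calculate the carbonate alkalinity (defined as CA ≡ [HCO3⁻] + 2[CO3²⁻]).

CA = [HCO3⁻] + 2[CO3²⁻] = (α₁ + 2α₂)·DIC
At pH 6.76: [H⁺]/K1 = 10^-0.34 = 0.45709, K2/[H⁺] = 10^-3.54 = 0.00028840
α₁ = 1/(1 + 0.45709 + 0.00028840) = 1/1.4574 = 0.6862; α₂ = α₁·K2/[H⁺] = 0.0001979
α₁ + 2α₂ = 0.6866
CA = 0.6866 × 1.23 = 0.844 mmol/L

CA = 0.844 mmol/L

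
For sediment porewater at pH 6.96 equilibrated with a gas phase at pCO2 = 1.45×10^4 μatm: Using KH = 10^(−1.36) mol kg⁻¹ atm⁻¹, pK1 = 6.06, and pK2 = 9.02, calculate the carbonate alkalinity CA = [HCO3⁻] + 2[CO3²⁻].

[CO2*] = KH · pCO2 = 10^(−1.36) × 1.45×10^4×10^-6 = 6.329×10^-4 mol/kg
α₀ = 1/(1 + K1/[H⁺] + K1K2/[H⁺]²) = 1/(1 + 10^+0.90 + 10^-1.16) = 0.1110
DIC = [CO2*]/α₀ = 6.329×10^-4 / 0.1110 = 5.704 mmol/kg
CA = (α₁ + 2α₂)·DIC = (0.8814 + 2×0.007676) × 5.704 = 5.12 mmol/kg

CA = 5.12 mmol/kg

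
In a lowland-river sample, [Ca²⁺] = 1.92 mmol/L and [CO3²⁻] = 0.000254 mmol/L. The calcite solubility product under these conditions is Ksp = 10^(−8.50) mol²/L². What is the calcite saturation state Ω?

Ω = 0.154

Ksp = 10^(−8.50) = 3.162×10^-9
Ω = [Ca²⁺][CO3²⁻]/Ksp = (1.92×10^-3)(0.000254×10^-3) / 3.162×10^-9 = 0.154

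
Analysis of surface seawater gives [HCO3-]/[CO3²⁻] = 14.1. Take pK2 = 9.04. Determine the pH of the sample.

pH = 7.89

From K2 = [H⁺][CO3²⁻]/[HCO3-]:  pH = pK2 − log₁₀([HCO3-]/[CO3²⁻])
log₁₀(14.1) = +1.149
pH = 9.04 − (+1.149) = 7.89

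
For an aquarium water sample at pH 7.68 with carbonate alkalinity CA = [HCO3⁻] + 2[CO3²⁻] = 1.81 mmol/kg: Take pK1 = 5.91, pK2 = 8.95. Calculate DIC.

CA = [HCO3⁻] + 2[CO3²⁻] = (α₁ + 2α₂)·DIC
At pH 7.68: [H⁺]/K1 = 10^-1.77 = 0.016982, K2/[H⁺] = 10^-1.27 = 0.053703
α₁ = 1/(1 + 0.016982 + 0.053703) = 1/1.0707 = 0.9340; α₂ = α₁·K2/[H⁺] = 0.05016
α₁ + 2α₂ = 1.0343
DIC = CA / (α₁ + 2α₂) = 1.81 / 1.0343 = 1.75 mmol/kg

DIC = 1.75 mmol/kg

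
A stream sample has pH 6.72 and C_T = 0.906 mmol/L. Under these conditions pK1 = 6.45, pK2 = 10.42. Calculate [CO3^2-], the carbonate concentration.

[CO3²⁻] = 0.118 μmol/L

α₂ = 1 / (1 + [H⁺]/K2 + [H⁺]²/(K1K2)) = 1 / (1 + 10^+3.70 + 10^+3.43)
   = 1 / (1 + 5011.9 + 2691.5) = 1/7704.4 = 0.0001298
[CO3²⁻] = α₂ × DIC = 0.0001298 × 0.906 = 0.000118 mmol/L = 0.118 μmol/L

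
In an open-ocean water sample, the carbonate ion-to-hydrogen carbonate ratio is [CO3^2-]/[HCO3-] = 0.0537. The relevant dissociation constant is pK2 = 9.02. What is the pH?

pH = 7.75

From K2 = [H⁺][CO3^2-]/[HCO3-]:  pH = pK2 + log₁₀([CO3^2-]/[HCO3-])
log₁₀(0.0537) = -1.270
pH = 9.02 + (-1.270) = 7.75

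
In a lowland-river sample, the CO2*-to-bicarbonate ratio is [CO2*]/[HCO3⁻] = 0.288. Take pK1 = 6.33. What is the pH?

From K1 = [H⁺][HCO3⁻]/[CO2*]:  pH = pK1 − log₁₀([CO2*]/[HCO3⁻])
log₁₀(0.288) = -0.541
pH = 6.33 − (-0.541) = 6.87

pH = 6.87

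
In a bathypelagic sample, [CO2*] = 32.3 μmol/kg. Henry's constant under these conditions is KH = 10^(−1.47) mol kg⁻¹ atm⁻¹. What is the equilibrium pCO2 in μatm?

pCO2 = 953 μatm

KH = 10^(−1.47) = 3.388×10^-2 mol kg⁻¹ atm⁻¹
pCO2 = [CO2*]/KH = 32.3×10^-6 / 3.388×10^-2 = 9.53×10^-4 atm = 953 μatm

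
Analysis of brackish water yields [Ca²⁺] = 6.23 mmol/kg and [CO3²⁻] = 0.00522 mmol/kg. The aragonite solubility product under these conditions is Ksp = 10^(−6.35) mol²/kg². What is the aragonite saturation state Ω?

Ω = 0.0728

Ksp = 10^(−6.35) = 4.467×10^-7
Ω = [Ca²⁺][CO3²⁻]/Ksp = (6.23×10^-3)(0.00522×10^-3) / 4.467×10^-7 = 0.0728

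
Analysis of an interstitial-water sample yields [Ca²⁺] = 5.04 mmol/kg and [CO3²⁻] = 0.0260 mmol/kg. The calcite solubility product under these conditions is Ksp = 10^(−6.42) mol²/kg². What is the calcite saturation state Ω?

Ω = 0.345

Ksp = 10^(−6.42) = 3.802×10^-7
Ω = [Ca²⁺][CO3²⁻]/Ksp = (5.04×10^-3)(0.0260×10^-3) / 3.802×10^-7 = 0.345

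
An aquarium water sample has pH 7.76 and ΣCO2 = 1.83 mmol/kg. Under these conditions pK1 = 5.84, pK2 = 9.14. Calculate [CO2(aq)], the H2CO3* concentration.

[CO2*] = 0.0209 mmol/kg

α₀ = 1 / (1 + K1/[H⁺] + K1K2/[H⁺]²) = 1 / (1 + 10^+1.92 + 10^+0.54)
   = 1 / (1 + 83.176 + 3.4674) = 1/87.644 = 0.01141
[CO2*] = α₀ × DIC = 0.01141 × 1.83 = 0.0209 mmol/kg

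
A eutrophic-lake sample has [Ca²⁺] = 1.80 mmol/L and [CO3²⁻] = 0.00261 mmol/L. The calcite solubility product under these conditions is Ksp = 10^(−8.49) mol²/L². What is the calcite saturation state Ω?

Ω = 1.45

Ksp = 10^(−8.49) = 3.236×10^-9
Ω = [Ca²⁺][CO3²⁻]/Ksp = (1.80×10^-3)(0.00261×10^-3) / 3.236×10^-9 = 1.45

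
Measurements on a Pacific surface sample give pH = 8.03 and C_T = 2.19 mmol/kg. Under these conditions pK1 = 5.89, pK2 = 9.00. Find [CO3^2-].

α₂ = 1 / (1 + [H⁺]/K2 + [H⁺]²/(K1K2)) = 1 / (1 + 10^+0.97 + 10^-1.17)
   = 1 / (1 + 9.3325 + 0.067608) = 1/10.400 = 0.09615
[CO3²⁻] = α₂ × DIC = 0.09615 × 2.19 = 0.211 mmol/kg

[CO3²⁻] = 0.211 mmol/kg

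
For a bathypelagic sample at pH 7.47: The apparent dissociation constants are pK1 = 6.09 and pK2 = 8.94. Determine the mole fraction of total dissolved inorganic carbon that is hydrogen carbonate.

α₁ = 1 / (1 + [H⁺]/K1 + K2/[H⁺]) = 1 / (1 + 10^-1.38 + 10^-1.47)
   = 1 / (1 + 0.041687 + 0.033884) = 1/1.0756 = 0.9297

α₁ = 0.930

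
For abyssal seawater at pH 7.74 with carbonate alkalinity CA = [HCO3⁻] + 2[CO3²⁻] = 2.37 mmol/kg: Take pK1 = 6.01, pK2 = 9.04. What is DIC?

DIC = 2.30 mmol/kg

CA = [HCO3⁻] + 2[CO3²⁻] = (α₁ + 2α₂)·DIC
At pH 7.74: [H⁺]/K1 = 10^-1.73 = 0.018621, K2/[H⁺] = 10^-1.30 = 0.050119
α₁ = 1/(1 + 0.018621 + 0.050119) = 1/1.0687 = 0.9357; α₂ = α₁·K2/[H⁺] = 0.04690
α₁ + 2α₂ = 1.0295
DIC = CA / (α₁ + 2α₂) = 2.37 / 1.0295 = 2.30 mmol/kg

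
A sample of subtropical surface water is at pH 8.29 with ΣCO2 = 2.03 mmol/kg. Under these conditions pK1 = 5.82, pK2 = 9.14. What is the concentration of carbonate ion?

α₂ = 1 / (1 + [H⁺]/K2 + [H⁺]²/(K1K2)) = 1 / (1 + 10^+0.85 + 10^-1.62)
   = 1 / (1 + 7.0795 + 0.023988) = 1/8.1034 = 0.1234
[CO3²⁻] = α₂ × DIC = 0.1234 × 2.03 = 0.251 mmol/kg

[CO3²⁻] = 0.251 mmol/kg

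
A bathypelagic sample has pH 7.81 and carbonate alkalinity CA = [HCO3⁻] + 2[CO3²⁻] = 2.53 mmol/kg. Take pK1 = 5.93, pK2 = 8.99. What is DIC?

DIC = 2.41 mmol/kg

CA = [HCO3⁻] + 2[CO3²⁻] = (α₁ + 2α₂)·DIC
At pH 7.81: [H⁺]/K1 = 10^-1.88 = 0.013183, K2/[H⁺] = 10^-1.18 = 0.066069
α₁ = 1/(1 + 0.013183 + 0.066069) = 1/1.0793 = 0.9266; α₂ = α₁·K2/[H⁺] = 0.06122
α₁ + 2α₂ = 1.0490
DIC = CA / (α₁ + 2α₂) = 2.53 / 1.0490 = 2.41 mmol/kg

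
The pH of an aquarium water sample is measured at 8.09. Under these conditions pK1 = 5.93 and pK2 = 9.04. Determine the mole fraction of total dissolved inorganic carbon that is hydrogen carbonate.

α₁ = 1 / (1 + [H⁺]/K1 + K2/[H⁺]) = 1 / (1 + 10^-2.16 + 10^-0.95)
   = 1 / (1 + 0.0069183 + 0.11220) = 1/1.1191 = 0.8936

α₁ = 0.894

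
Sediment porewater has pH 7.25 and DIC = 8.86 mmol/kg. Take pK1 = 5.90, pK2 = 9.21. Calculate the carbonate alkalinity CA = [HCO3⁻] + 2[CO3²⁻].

CA = [HCO3⁻] + 2[CO3²⁻] = (α₁ + 2α₂)·DIC
At pH 7.25: [H⁺]/K1 = 10^-1.35 = 0.044668, K2/[H⁺] = 10^-1.96 = 0.010965
α₁ = 1/(1 + 0.044668 + 0.010965) = 1/1.0556 = 0.9473; α₂ = α₁·K2/[H⁺] = 0.01039
α₁ + 2α₂ = 0.9681
CA = 0.9681 × 8.86 = 8.58 mmol/kg

CA = 8.58 mmol/kg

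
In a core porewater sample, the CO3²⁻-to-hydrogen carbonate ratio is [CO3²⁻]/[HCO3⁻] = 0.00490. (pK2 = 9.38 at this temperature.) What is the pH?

From K2 = [H⁺][CO3²⁻]/[HCO3⁻]:  pH = pK2 + log₁₀([CO3²⁻]/[HCO3⁻])
log₁₀(0.00490) = -2.310
pH = 9.38 + (-2.310) = 7.07

pH = 7.07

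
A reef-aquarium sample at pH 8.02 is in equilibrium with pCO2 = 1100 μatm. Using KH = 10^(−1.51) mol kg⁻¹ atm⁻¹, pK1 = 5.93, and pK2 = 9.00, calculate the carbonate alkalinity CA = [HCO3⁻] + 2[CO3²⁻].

CA = 5.06 mmol/kg

[CO2*] = KH · pCO2 = 10^(−1.51) × 1100×10^-6 = 3.399×10^-5 mol/kg
α₀ = 1/(1 + K1/[H⁺] + K1K2/[H⁺]²) = 1/(1 + 10^+2.09 + 10^+1.11) = 0.007304
DIC = [CO2*]/α₀ = 3.399×10^-5 / 0.007304 = 4.654 mmol/kg
CA = (α₁ + 2α₂)·DIC = (0.8986 + 2×0.09410) × 4.654 = 5.06 mmol/kg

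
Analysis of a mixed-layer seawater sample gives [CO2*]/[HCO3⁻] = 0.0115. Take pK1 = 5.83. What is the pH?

From K1 = [H⁺][HCO3⁻]/[CO2*]:  pH = pK1 − log₁₀([CO2*]/[HCO3⁻])
log₁₀(0.0115) = -1.939
pH = 5.83 − (-1.939) = 7.77

pH = 7.77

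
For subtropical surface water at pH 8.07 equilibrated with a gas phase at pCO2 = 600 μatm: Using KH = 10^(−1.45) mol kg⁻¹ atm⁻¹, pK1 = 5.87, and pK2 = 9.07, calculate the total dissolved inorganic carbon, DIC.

DIC = 3.73 mmol/kg

[CO2*] = KH · pCO2 = 10^(−1.45) × 600×10^-6 = 2.129×10^-5 mol/kg
α₀ = 1/(1 + K1/[H⁺] + K1K2/[H⁺]²) = 1/(1 + 10^+2.20 + 10^+1.20) = 0.005703
DIC = [CO2*]/α₀ = 2.129×10^-5 / 0.005703 = 3.73 mmol/kg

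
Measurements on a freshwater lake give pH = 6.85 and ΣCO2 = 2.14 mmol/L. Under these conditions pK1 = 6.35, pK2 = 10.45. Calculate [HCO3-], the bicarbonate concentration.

[HCO3⁻] = 1.63 mmol/L

α₁ = 1 / (1 + [H⁺]/K1 + K2/[H⁺]) = 1 / (1 + 10^-0.50 + 10^-3.60)
   = 1 / (1 + 0.31623 + 0.00025119) = 1/1.3165 = 0.7596
[HCO3⁻] = α₁ × DIC = 0.7596 × 2.14 = 1.63 mmol/L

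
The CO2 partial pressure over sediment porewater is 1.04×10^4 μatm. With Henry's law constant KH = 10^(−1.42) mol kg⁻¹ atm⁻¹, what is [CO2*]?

[CO2*] = 395 μmol/kg

KH = 10^(−1.42) = 3.802×10^-2 mol kg⁻¹ atm⁻¹
[CO2*] = KH · pCO2 = 3.802×10^-2 × 1.04×10^4×10^-6 atm = 3.95×10^-4 mol/kg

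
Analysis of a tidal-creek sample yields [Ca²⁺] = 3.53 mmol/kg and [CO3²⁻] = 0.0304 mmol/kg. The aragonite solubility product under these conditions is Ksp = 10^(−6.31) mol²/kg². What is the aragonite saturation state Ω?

Ksp = 10^(−6.31) = 4.898×10^-7
Ω = [Ca²⁺][CO3²⁻]/Ksp = (3.53×10^-3)(0.0304×10^-3) / 4.898×10^-7 = 0.219

Ω = 0.219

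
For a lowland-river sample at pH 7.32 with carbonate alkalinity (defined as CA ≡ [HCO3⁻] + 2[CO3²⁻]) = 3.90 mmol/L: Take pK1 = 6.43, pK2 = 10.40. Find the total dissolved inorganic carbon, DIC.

DIC = 4.40 mmol/L

CA = [HCO3⁻] + 2[CO3²⁻] = (α₁ + 2α₂)·DIC
At pH 7.32: [H⁺]/K1 = 10^-0.89 = 0.12882, K2/[H⁺] = 10^-3.08 = 0.00083176
α₁ = 1/(1 + 0.12882 + 0.00083176) = 1/1.1297 = 0.8852; α₂ = α₁·K2/[H⁺] = 0.0007363
α₁ + 2α₂ = 0.8867
DIC = CA / (α₁ + 2α₂) = 3.90 / 0.8867 = 4.40 mmol/L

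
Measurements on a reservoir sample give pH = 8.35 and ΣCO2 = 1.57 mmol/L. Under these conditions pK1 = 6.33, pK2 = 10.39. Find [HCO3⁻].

α₁ = 1 / (1 + [H⁺]/K1 + K2/[H⁺]) = 1 / (1 + 10^-2.02 + 10^-2.04)
   = 1 / (1 + 0.0095499 + 0.0091201) = 1/1.0187 = 0.9817
[HCO3⁻] = α₁ × DIC = 0.9817 × 1.57 = 1.54 mmol/L

[HCO3⁻] = 1.54 mmol/L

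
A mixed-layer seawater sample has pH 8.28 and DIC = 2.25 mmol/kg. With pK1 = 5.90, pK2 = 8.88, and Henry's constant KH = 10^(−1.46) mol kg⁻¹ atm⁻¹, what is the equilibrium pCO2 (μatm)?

pCO2 = 215 μatm

α₀ = 1 / (1 + K1/[H⁺] + K1K2/[H⁺]²) = 1 / (1 + 10^+2.38 + 10^+1.78)
   = 1 / (1 + 239.88 + 60.256) = 1/301.14 = 0.003321
[CO2*] = α₀ × DIC = 0.003321 × 2.25 = 0.007472 mmol/kg = 7.472 μmol/kg
pCO2 = [CO2*]/KH = 7.472×10^-6 / 3.467×10^-2 = 215 μatm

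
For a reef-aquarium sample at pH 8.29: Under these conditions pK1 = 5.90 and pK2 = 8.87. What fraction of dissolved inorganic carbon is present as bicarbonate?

α₁ = 1 / (1 + [H⁺]/K1 + K2/[H⁺]) = 1 / (1 + 10^-2.39 + 10^-0.58)
   = 1 / (1 + 0.0040738 + 0.26303) = 1/1.2671 = 0.7892

α₁ = 0.789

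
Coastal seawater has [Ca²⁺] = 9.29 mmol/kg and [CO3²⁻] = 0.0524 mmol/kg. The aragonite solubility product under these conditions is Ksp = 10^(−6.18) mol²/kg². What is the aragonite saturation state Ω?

Ω = 0.737

Ksp = 10^(−6.18) = 6.607×10^-7
Ω = [Ca²⁺][CO3²⁻]/Ksp = (9.29×10^-3)(0.0524×10^-3) / 6.607×10^-7 = 0.737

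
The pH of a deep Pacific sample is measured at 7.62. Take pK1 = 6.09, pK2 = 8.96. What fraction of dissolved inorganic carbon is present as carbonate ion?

α₂ = 0.0425

α₂ = 1 / (1 + [H⁺]/K2 + [H⁺]²/(K1K2)) = 1 / (1 + 10^+1.34 + 10^-0.19)
   = 1 / (1 + 21.878 + 0.64565) = 1/23.523 = 0.04251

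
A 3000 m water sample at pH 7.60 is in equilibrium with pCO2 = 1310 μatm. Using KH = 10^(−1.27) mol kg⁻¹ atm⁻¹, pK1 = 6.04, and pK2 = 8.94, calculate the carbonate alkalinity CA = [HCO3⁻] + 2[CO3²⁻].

[CO2*] = KH · pCO2 = 10^(−1.27) × 1310×10^-6 = 7.035×10^-5 mol/kg
α₀ = 1/(1 + K1/[H⁺] + K1K2/[H⁺]²) = 1/(1 + 10^+1.56 + 10^+0.22) = 0.02566
DIC = [CO2*]/α₀ = 7.035×10^-5 / 0.02566 = 2.741 mmol/kg
CA = (α₁ + 2α₂)·DIC = (0.9317 + 2×0.04259) × 2.741 = 2.79 mmol/kg

CA = 2.79 mmol/kg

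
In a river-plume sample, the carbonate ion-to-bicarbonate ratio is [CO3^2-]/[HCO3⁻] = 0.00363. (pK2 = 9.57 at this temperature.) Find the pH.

From K2 = [H⁺][CO3^2-]/[HCO3⁻]:  pH = pK2 + log₁₀([CO3^2-]/[HCO3⁻])
log₁₀(0.00363) = -2.440
pH = 9.57 + (-2.440) = 7.13

pH = 7.13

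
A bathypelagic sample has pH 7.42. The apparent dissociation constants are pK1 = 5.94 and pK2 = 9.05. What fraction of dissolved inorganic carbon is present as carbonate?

α₂ = 0.0222

α₂ = 1 / (1 + [H⁺]/K2 + [H⁺]²/(K1K2)) = 1 / (1 + 10^+1.63 + 10^+0.15)
   = 1 / (1 + 42.658 + 1.4125) = 1/45.070 = 0.02219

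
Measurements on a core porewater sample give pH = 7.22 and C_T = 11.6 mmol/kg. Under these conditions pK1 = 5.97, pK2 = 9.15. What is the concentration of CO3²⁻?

[CO3²⁻] = 0.128 mmol/kg

α₂ = 1 / (1 + [H⁺]/K2 + [H⁺]²/(K1K2)) = 1 / (1 + 10^+1.93 + 10^+0.68)
   = 1 / (1 + 85.114 + 4.7863) = 1/90.900 = 0.01100
[CO3²⁻] = α₂ × DIC = 0.01100 × 11.6 = 0.128 mmol/kg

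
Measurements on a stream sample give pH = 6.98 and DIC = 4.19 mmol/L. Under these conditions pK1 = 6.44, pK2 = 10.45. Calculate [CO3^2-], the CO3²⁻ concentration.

[CO3²⁻] = 1.10 μmol/L

α₂ = 1 / (1 + [H⁺]/K2 + [H⁺]²/(K1K2)) = 1 / (1 + 10^+3.47 + 10^+2.93)
   = 1 / (1 + 2951.2 + 851.14) = 1/3803.3 = 0.0002629
[CO3²⁻] = α₂ × DIC = 0.0002629 × 4.19 = 0.00110 mmol/L = 1.10 μmol/L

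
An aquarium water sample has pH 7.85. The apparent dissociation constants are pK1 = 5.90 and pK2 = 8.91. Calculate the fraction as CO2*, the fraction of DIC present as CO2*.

α₀ = 1 / (1 + K1/[H⁺] + K1K2/[H⁺]²) = 1 / (1 + 10^+1.95 + 10^+0.89)
   = 1 / (1 + 89.125 + 7.7625) = 1/97.888 = 0.01022

α₀ = 0.0102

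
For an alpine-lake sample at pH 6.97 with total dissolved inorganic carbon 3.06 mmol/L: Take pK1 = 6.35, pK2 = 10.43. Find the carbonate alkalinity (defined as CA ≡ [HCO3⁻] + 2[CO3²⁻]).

CA = [HCO3⁻] + 2[CO3²⁻] = (α₁ + 2α₂)·DIC
At pH 6.97: [H⁺]/K1 = 10^-0.62 = 0.23988, K2/[H⁺] = 10^-3.46 = 0.00034674
α₁ = 1/(1 + 0.23988 + 0.00034674) = 1/1.2402 = 0.8063; α₂ = α₁·K2/[H⁺] = 0.0002796
α₁ + 2α₂ = 0.8069
CA = 0.8069 × 3.06 = 2.47 mmol/L

CA = 2.47 mmol/L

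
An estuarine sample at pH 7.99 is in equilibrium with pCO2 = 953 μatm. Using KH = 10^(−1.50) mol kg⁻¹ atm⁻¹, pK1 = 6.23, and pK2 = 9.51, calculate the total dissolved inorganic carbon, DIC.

DIC = 1.82 mmol/kg

[CO2*] = KH · pCO2 = 10^(−1.50) × 953×10^-6 = 3.014×10^-5 mol/kg
α₀ = 1/(1 + K1/[H⁺] + K1K2/[H⁺]²) = 1/(1 + 10^+1.76 + 10^+0.24) = 0.01659
DIC = [CO2*]/α₀ = 3.014×10^-5 / 0.01659 = 1.82 mmol/kg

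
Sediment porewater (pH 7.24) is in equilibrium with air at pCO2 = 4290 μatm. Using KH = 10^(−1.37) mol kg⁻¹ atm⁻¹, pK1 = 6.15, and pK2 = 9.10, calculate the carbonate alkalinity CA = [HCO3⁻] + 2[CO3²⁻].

CA = 2.31 mmol/kg

[CO2*] = KH · pCO2 = 10^(−1.37) × 4290×10^-6 = 1.830×10^-4 mol/kg
α₀ = 1/(1 + K1/[H⁺] + K1K2/[H⁺]²) = 1/(1 + 10^+1.09 + 10^-0.77) = 0.07423
DIC = [CO2*]/α₀ = 1.830×10^-4 / 0.07423 = 2.466 mmol/kg
CA = (α₁ + 2α₂)·DIC = (0.9132 + 2×0.01261) × 2.466 = 2.31 mmol/kg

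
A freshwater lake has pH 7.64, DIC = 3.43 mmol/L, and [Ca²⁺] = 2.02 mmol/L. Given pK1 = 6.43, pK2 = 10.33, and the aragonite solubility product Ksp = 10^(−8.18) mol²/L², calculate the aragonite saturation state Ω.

α₂ = 1 / (1 + [H⁺]/K2 + [H⁺]²/(K1K2)) = 1 / (1 + 10^+2.69 + 10^+1.48)
   = 1 / (1 + 489.78 + 30.200) = 1/520.98 = 0.001919
[CO3²⁻] = α₂ × DIC = 0.001919 × 3.43 = 0.006584 mmol/L = 6.584 μmol/L
Ksp = 10^(−8.18) = 6.607×10^-9
Ω = [Ca²⁺][CO3²⁻]/Ksp = (2.02×10^-3)(6.584×10^-6) / 6.607×10^-9 = 2.01

Ω = 2.01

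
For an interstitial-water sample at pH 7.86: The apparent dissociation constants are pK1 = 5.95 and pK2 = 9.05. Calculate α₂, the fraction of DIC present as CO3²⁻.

α₂ = 0.0600

α₂ = 1 / (1 + [H⁺]/K2 + [H⁺]²/(K1K2)) = 1 / (1 + 10^+1.19 + 10^-0.72)
   = 1 / (1 + 15.488 + 0.19055) = 1/16.679 = 0.05996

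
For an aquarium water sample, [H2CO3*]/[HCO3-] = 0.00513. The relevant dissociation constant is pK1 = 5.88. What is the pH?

pH = 8.17

From K1 = [H⁺][HCO3-]/[H2CO3*]:  pH = pK1 − log₁₀([H2CO3*]/[HCO3-])
log₁₀(0.00513) = -2.290
pH = 5.88 − (-2.290) = 8.17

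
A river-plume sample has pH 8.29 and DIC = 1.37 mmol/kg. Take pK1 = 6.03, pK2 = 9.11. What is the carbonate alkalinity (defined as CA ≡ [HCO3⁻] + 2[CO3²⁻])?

CA = [HCO3⁻] + 2[CO3²⁻] = (α₁ + 2α₂)·DIC
At pH 8.29: [H⁺]/K1 = 10^-2.26 = 0.0054954, K2/[H⁺] = 10^-0.82 = 0.15136
α₁ = 1/(1 + 0.0054954 + 0.15136) = 1/1.1569 = 0.8644; α₂ = α₁·K2/[H⁺] = 0.1308
α₁ + 2α₂ = 1.1261
CA = 1.1261 × 1.37 = 1.54 mmol/kg

CA = 1.54 mmol/kg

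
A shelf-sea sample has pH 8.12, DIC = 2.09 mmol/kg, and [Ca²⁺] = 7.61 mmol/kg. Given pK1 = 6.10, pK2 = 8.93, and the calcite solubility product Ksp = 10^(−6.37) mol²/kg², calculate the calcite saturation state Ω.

α₂ = 1 / (1 + [H⁺]/K2 + [H⁺]²/(K1K2)) = 1 / (1 + 10^+0.81 + 10^-1.21)
   = 1 / (1 + 6.4565 + 0.061660) = 1/7.5182 = 0.1330
[CO3²⁻] = α₂ × DIC = 0.1330 × 2.09 = 0.2780 mmol/kg
Ksp = 10^(−6.37) = 4.266×10^-7
Ω = [Ca²⁺][CO3²⁻]/Ksp = (7.61×10^-3)(2.780×10^-4) / 4.266×10^-7 = 4.96

Ω = 4.96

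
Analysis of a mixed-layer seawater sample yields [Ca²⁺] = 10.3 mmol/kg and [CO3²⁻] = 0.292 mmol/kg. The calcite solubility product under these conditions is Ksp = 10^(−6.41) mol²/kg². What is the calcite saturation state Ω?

Ω = 7.73

Ksp = 10^(−6.41) = 3.890×10^-7
Ω = [Ca²⁺][CO3²⁻]/Ksp = (10.3×10^-3)(0.292×10^-3) / 3.890×10^-7 = 7.73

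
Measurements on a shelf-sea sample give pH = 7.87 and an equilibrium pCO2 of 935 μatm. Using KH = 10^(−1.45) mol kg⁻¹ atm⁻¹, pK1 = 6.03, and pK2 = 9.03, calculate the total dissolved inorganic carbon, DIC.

DIC = 2.49 mmol/kg

[CO2*] = KH · pCO2 = 10^(−1.45) × 935×10^-6 = 3.318×10^-5 mol/kg
α₀ = 1/(1 + K1/[H⁺] + K1K2/[H⁺]²) = 1/(1 + 10^+1.84 + 10^+0.68) = 0.01334
DIC = [CO2*]/α₀ = 3.318×10^-5 / 0.01334 = 2.49 mmol/kg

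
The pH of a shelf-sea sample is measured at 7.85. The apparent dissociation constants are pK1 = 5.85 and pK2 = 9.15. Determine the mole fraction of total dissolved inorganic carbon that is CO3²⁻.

α₂ = 1 / (1 + [H⁺]/K2 + [H⁺]²/(K1K2)) = 1 / (1 + 10^+1.30 + 10^-0.70)
   = 1 / (1 + 19.953 + 0.19953) = 1/21.152 = 0.04728

α₂ = 0.0473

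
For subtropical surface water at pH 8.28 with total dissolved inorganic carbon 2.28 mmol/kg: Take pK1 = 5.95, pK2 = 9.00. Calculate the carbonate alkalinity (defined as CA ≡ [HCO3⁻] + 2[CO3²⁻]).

CA = [HCO3⁻] + 2[CO3²⁻] = (α₁ + 2α₂)·DIC
At pH 8.28: [H⁺]/K1 = 10^-2.33 = 0.0046774, K2/[H⁺] = 10^-0.72 = 0.19055
α₁ = 1/(1 + 0.0046774 + 0.19055) = 1/1.1952 = 0.8367; α₂ = α₁·K2/[H⁺] = 0.1594
α₁ + 2α₂ = 1.1555
CA = 1.1555 × 2.28 = 2.63 mmol/kg

CA = 2.63 mmol/kg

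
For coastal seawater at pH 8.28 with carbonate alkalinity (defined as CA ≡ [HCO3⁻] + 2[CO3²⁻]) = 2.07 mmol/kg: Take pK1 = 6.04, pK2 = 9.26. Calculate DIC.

DIC = 1.90 mmol/kg

CA = [HCO3⁻] + 2[CO3²⁻] = (α₁ + 2α₂)·DIC
At pH 8.28: [H⁺]/K1 = 10^-2.24 = 0.0057544, K2/[H⁺] = 10^-0.98 = 0.10471
α₁ = 1/(1 + 0.0057544 + 0.10471) = 1/1.1105 = 0.9005; α₂ = α₁·K2/[H⁺] = 0.09430
α₁ + 2α₂ = 1.0891
DIC = CA / (α₁ + 2α₂) = 2.07 / 1.0891 = 1.90 mmol/kg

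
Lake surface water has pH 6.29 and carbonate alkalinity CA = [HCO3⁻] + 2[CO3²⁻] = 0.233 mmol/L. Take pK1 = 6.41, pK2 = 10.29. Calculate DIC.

CA = [HCO3⁻] + 2[CO3²⁻] = (α₁ + 2α₂)·DIC
At pH 6.29: [H⁺]/K1 = 10^0.12 = 1.3183, K2/[H⁺] = 10^-4.00 = 0.00010000
α₁ = 1/(1 + 1.3183 + 0.00010000) = 1/2.3184 = 0.4313; α₂ = α₁·K2/[H⁺] = 4.313×10^-5
α₁ + 2α₂ = 0.4314
DIC = CA / (α₁ + 2α₂) = 0.233 / 0.4314 = 0.540 mmol/L

DIC = 0.540 mmol/L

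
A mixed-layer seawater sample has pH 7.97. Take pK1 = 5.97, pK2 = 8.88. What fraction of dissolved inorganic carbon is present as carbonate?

α₂ = 1 / (1 + [H⁺]/K2 + [H⁺]²/(K1K2)) = 1 / (1 + 10^+0.91 + 10^-1.09)
   = 1 / (1 + 8.1283 + 0.081283) = 1/9.2096 = 0.1086

α₂ = 0.109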